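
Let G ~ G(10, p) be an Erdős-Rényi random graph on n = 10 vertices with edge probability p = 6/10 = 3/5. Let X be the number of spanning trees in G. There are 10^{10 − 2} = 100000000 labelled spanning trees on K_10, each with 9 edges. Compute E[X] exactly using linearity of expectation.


K_10 has 10^{10 − 2} = 100000000 labelled spanning trees.
For each such spanning tree H, let X_H = 1 if all 9 edges of H are present in G. Then P[X_H = 1] = p^{9} = (3/5)^{9} = 19683/1953125.
By linearity: E[X] = Σ_H E[X_H] = 100000000 · p^{9} = 100000000 · 19683/1953125 = 5038848/5.
Numerically: E[X] ≈ 1.008e+06.

E[X] = 100000000 · (3/5)^{9} = 5038848/5 ≈ 1.008e+06.


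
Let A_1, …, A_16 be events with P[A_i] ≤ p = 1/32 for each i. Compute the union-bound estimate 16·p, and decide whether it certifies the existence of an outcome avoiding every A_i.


Union bound: P[∪_{i=1}^{16} A_i] ≤ Σ_i P[A_i] ≤ 16·p = 16·(1/32) = 1/2.
Numerically: 1/2 ≈ 0.50000.
Is 1/2 < 1? YES.
Since P[∪ A_i] ≤ 1/2 < 1, the complement has P[∩ A_i^c] ≥ 1 − 1/2 = 1/2 > 0, so some outcome avoids every A_i.

16·p = 1/2 ≈ 0.50000; existence CERTIFIED by the union bound.


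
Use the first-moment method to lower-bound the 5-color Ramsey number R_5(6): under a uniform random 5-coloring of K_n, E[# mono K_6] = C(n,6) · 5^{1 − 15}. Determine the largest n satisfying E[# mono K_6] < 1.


We need C(n, 6) · 5^{1 − 15} < 1, i.e. C(n, 6) < 5^{15 − 1} = 6103515625.
Check values of n near the boundary:
  n = 125: C(125, 6) = 4690625500; 4690625500 < 6103515625? YES
  n = 126: C(126, 6) = 4925156775; 4925156775 < 6103515625? YES
  n = 127: C(127, 6) = 5169379425; 5169379425 < 6103515625? YES
  n = 128: C(128, 6) = 5423611200; 5423611200 < 6103515625? YES
  n = 129: C(129, 6) = 5688177600; 5688177600 < 6103515625? YES
  n = 130: C(130, 6) = 5963412000; 5963412000 < 6103515625? YES
  n = 131: C(131, 6) = 6249655776; 6249655776 < 6103515625? NO
  n = 132: C(132, 6) = 6547258432; 6547258432 < 6103515625? NO
  n = 133: C(133, 6) = 6856577728; 6856577728 < 6103515625? NO
The largest n with C(n, 6) < 6103515625 is n = 130 (where E[X] = 47707296/48828125 ≈ 0.9770). Hence R_5(6) > 130, i.e. R_5(6) ≥ 131.

Largest n = 130; hence R_5(6) > 130.


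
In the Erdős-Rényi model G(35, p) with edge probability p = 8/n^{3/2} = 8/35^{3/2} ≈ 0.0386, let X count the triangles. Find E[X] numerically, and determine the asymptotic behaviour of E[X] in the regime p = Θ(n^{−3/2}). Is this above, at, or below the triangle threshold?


Number of potential triangles: C(35, 3) = 6545.
Each occurs with probability p³ ≈ (0.0386)³ ≈ 5.76718e-05.
By linearity: E[X] = C(35, 3)·p³ ≈ 6545 · 5.76718e-05 ≈ 0.377.
Since α = 3/2 > 1, p = c/n^{3/2} = o(1/n) is below the triangle threshold p ~ 1/n. Asymptotically E[X] ~ (c³/6)·n^{3(1−α)} = (8³/6)·n^{-1.5} → 0, so by Markov's inequality G has no triangles w.h.p.

E[X] ≈ 0.377; in regime p = Θ(1/n^{3/2}) E[X] tends to 0 (below the triangle threshold p ~ 1/n).


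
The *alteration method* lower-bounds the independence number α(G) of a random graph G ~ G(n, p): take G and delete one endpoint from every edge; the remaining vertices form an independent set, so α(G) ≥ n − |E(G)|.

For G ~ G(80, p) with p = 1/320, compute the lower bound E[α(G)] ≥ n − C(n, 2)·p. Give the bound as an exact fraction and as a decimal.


E[|E(G)|] = C(80, 2)·p = 3160 · (1/320) = 79/8.
E[α(G)] ≥ n − E[|E(G)|] = 80 − 79/8 = 561/8.
Numerically: ≈ 70.125000.
(This is only a lower bound; the true E[α(G)] may be larger.)

E[α(G)] ≥ 561/8 ≈ 70.125000.


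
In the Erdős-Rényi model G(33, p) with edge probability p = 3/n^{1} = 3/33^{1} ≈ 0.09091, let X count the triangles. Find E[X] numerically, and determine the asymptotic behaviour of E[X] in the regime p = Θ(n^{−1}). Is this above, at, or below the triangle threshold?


Number of potential triangles: C(33, 3) = 5456.
Each occurs with probability p³ ≈ (0.09091)³ ≈ 7.513148e-04.
By linearity: E[X] = C(33, 3)·p³ ≈ 5456 · 7.513148e-04 ≈ 4.0992.
Here α = 1, so p = 3/n is exactly at the triangle threshold p ~ 1/n. Asymptotically E[X] → c³/6 = 3³/6 = 9/2 ≈ 4.5000, a bounded constant. In this regime the triangle count is asymptotically Poisson(c³/6).

E[X] ≈ 4.0992; in regime p = Θ(1/n^{1}) E[X] stays bounded (at the triangle threshold p ~ 1/n).


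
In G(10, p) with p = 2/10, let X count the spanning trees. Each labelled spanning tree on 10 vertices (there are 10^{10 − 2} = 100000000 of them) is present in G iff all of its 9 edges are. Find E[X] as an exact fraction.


K_10 has 10^{10 − 2} = 100000000 labelled spanning trees.
For each such spanning tree H, let X_H = 1 if all 9 edges of H are present in G. Then P[X_H = 1] = p^{9} = (1/5)^{9} = 1/1953125.
By linearity: E[X] = Σ_H E[X_H] = 100000000 · p^{9} = 100000000 · 1/1953125 = 256/5.
Numerically: E[X] ≈ 51.2.

E[X] = 100000000 · (1/5)^{9} = 256/5 ≈ 51.2.


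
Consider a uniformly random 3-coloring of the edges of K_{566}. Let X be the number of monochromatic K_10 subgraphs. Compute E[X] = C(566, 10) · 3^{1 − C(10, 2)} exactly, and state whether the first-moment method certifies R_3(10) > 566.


E[X] = C(566, 10) · 3^{1 − 45} = 858376364549067965458 · 3^{−44} = 858376364549067965458/984770902183611232881.
As a reduced fraction: E[X] = 858376364549067965458/984770902183611232881 ≈ 0.871651.
Is E[X] < 1? YES.
Since E[X] < 1, there exists a 3-coloring of K_{566} with no monochromatic K_10; hence R_3(10) > 566.

E[X] = 858376364549067965458/984770902183611232881 ≈ 0.871651; E[X] < 1, so R_3(10) > 566.


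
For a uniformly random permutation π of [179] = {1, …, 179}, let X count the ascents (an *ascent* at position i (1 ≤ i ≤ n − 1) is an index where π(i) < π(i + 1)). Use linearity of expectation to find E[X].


Write X = Σ X_I over i = 1, …, 178, with X_I the indicator of one ascent.
There are 178 indicators.
For each fixed i, the pair (π(i), π(i+1)) is a uniformly random ordered pair of distinct values from {1, …, 179}; by symmetry P[π(i) < π(i+1)] = 1/2.
By linearity: E[X] = 178 · (1/2) = (179 − 1) · (1/2) = 89 ≈ 89.000000.

E[X] = 89 = 89.000000.


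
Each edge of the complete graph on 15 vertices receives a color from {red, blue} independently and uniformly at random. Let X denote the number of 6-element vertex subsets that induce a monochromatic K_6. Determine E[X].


Let X = Σ_S X_S over the C(15, 6) = 5005 subsets S of size 6, where X_S = 1 if the K_6 on S is monochromatic.
For a fixed S, the K_6 on S has C(6, 2) = 15 edges. P[all 15 edges red] = (1/2)^15, and likewise for blue, so P[monochromatic] = 2·(1/2)^15 = 2^{1 − 15} = 1/16384.
By linearity of expectation: E[X] = C(15, 6) · 2^{1 − 15} = 5005 · 1/16384 = 5005/16384.
Numerically: E[X] ≈ 0.305.

E[X] = C(15,6)·2^(1−C(6,2)) = 5005/16384 ≈ 0.305.


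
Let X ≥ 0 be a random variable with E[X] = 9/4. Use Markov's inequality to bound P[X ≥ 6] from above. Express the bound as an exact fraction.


μ = E[X] = 9/4, a = 6.
Markov: P[X ≥ 6] ≤ μ/a = (9/4)/6 = 3/8.
Numerically: ≈ 0.3750.
(Since a = 6 > μ = 2.2500, the bound 3/8 is < 1 and informative.)

P[X ≥ 6] ≤ 3/8 ≈ 0.3750.


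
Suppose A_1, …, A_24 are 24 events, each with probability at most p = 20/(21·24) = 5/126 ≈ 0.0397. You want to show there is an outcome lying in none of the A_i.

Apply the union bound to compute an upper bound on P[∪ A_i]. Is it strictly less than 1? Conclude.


Union bound: P[∪_{i=1}^{24} A_i] ≤ Σ_i P[A_i] ≤ 24·p = 24·(5/126) = 20/21.
Numerically: 20/21 ≈ 0.9524.
Is 20/21 < 1? YES.
Since P[∪ A_i] ≤ 20/21 < 1, the complement has P[∩ A_i^c] ≥ 1 − 20/21 = 1/21 > 0, so some outcome avoids every A_i.

24·p = 20/21 ≈ 0.9524; existence CERTIFIED by the union bound.


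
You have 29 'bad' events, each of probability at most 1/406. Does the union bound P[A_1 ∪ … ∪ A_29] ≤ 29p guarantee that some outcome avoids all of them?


Union bound: P[∪_{i=1}^{29} A_i] ≤ Σ_i P[A_i] ≤ 29·p = 29·(1/406) = 1/14.
Numerically: 1/14 ≈ 0.071429.
Is 1/14 < 1? YES.
Since P[∪ A_i] ≤ 1/14 < 1, the complement has P[∩ A_i^c] ≥ 1 − 1/14 = 13/14 > 0, so some outcome avoids every A_i.

29·p = 1/14 ≈ 0.071429; existence CERTIFIED by the union bound.


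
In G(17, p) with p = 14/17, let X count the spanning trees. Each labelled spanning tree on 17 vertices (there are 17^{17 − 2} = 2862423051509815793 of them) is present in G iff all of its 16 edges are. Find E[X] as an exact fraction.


K_17 has 17^{17 − 2} = 2862423051509815793 labelled spanning trees.
For each such spanning tree H, let X_H = 1 if all 16 edges of H are present in G. Then P[X_H = 1] = p^{16} = (14/17)^{16} = 2177953337809371136/48661191875666868481.
Summing the indicators: E[X] = Σ_H E[X_H] = 2862423051509815793 · p^{16} = 2862423051509815793 · 2177953337809371136/48661191875666868481 = 2177953337809371136/17.
Numerically: E[X] ≈ 1.28e+17.

E[X] = 2862423051509815793 · (14/17)^{16} = 2177953337809371136/17 ≈ 1.28e+17.


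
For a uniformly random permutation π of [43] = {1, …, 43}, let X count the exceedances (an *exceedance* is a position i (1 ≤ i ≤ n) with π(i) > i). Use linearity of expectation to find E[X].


Write X = Σ_{i=1}^{43} X_i, where X_i = 1_{π(i) > i}.
For each fixed i, π(i) is uniform over {1, …, 43} (marginal of a uniform permutation), so P[π(i) > i] = (n − i)/n. Summing: Σ_{i=1}^{43} (n − i)/n = (0 + 1 + … + 42)/43 = 43(43 − 1)/(2·43) = (43 − 1)/2.
Hence E[X] = Σ_{i=1}^{43} (43 − i)/43 = 21 ≈ 21.00000.

E[X] = 21 = 21.00000.


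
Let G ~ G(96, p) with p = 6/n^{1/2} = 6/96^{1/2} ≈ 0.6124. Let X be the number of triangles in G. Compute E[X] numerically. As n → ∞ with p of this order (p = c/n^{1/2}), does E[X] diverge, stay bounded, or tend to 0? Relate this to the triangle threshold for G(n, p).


Number of potential triangles: C(96, 3) = 142880.
Each occurs with probability p³ ≈ (0.6124)³ ≈ 2.296397e-01.
By linearity: E[X] = C(96, 3)·p³ ≈ 142880 · 2.296397e-01 ≈ 32810.9151.
Since α = 1/2 < 1, p = c/n^{1/2} ≫ 1/n is above the triangle threshold p ~ 1/n. Asymptotically E[X] ~ (c³/6)·n^{3(1−α)} = (6³/6)·n^{1.5} → ∞; triangles are abundant w.h.p.

E[X] ≈ 32810.9151; in regime p = Θ(1/n^{1/2}) E[X] diverges (above the triangle threshold p ~ 1/n).


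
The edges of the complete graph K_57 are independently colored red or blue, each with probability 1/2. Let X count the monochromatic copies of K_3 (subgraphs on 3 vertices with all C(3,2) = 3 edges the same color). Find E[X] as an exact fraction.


Let X = Σ_S X_S over the C(57, 3) = 29260 subsets S of size 3, where X_S = 1 if the K_3 on S is monochromatic.
For a fixed S, the K_3 on S has C(3, 2) = 3 edges. P[all 3 edges red] = (1/2)^3, and likewise for blue, so P[monochromatic] = 2·(1/2)^3 = 2^{1 − 3} = 1/4.
Summing: E[X] = C(57, 3) · 2^{1 − 3} = 29260 · 1/4 = 7315.
Numerically: E[X] ≈ 7315.0000.

E[X] = C(57,3)·2^(1−C(3,2)) = 7315 ≈ 7315.0000.


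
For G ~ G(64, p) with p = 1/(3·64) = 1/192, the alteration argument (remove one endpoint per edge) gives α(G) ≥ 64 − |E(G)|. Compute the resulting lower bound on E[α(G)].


E[|E(G)|] = C(64, 2)·p = 2016 · (1/192) = 21/2.
E[α(G)] ≥ n − E[|E(G)|] = 64 − 21/2 = 107/2.
Numerically: ≈ 53.500000.
(This is only a lower bound; the true E[α(G)] may be larger.)

E[α(G)] ≥ 107/2 ≈ 53.500000.


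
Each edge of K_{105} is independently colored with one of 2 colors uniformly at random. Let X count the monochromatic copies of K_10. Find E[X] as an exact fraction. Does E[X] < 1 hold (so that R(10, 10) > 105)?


E[X] = C(105, 10) · 2^{1 − 45} = 28848458598960 · 2^{−44} = 28848458598960/17592186044416.
As a reduced fraction: E[X] = 1803028662435/1099511627776 ≈ 1.63985.
Is E[X] < 1? NO.
Since E[X] ≥ 1, the first-moment bound is inconclusive at n = 105; it does NOT by itself certify R(10, 10) > 105.

E[X] = 1803028662435/1099511627776 ≈ 1.63985; E[X] ≥ 1; first-moment method inconclusive here.


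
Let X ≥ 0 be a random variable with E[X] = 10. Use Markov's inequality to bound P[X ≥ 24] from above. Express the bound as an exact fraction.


μ = E[X] = 10, a = 24.
Markov: P[X ≥ 24] ≤ μ/a = (10)/24 = 5/12.
Numerically: ≈ 0.417.
(Since a = 24 > μ = 10.000, the bound 5/12 is < 1 and informative.)

P[X ≥ 24] ≤ 5/12 ≈ 0.417.


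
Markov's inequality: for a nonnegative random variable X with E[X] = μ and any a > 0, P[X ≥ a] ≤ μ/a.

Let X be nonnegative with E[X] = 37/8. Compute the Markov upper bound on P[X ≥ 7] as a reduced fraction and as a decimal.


μ = E[X] = 37/8, a = 7.
Markov: P[X ≥ 7] ≤ μ/a = (37/8)/7 = 37/56.
Numerically: ≈ 0.66071.
(Since a = 7 > μ = 4.62500, the bound 37/56 is < 1 and informative.)

P[X ≥ 7] ≤ 37/56 ≈ 0.66071.


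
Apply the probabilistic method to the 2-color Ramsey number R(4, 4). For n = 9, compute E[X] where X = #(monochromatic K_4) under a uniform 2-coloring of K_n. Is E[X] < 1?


E[X] = C(9, 4) · 2^{1 − 6} = 126 · 2^{−5} = 126/32.
As a reduced fraction: E[X] = 63/16 ≈ 3.937500.
Is E[X] < 1? NO.
Since E[X] ≥ 1, the first-moment bound is inconclusive at n = 9; it does NOT by itself certify R(4, 4) > 9.

E[X] = 63/16 ≈ 3.937500; E[X] ≥ 1; first-moment method inconclusive here.


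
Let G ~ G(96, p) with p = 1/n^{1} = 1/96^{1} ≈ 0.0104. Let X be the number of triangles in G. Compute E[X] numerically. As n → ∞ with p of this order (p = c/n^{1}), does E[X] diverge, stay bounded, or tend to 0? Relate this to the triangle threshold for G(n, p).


Number of potential triangles: C(96, 3) = 142880.
Each occurs with probability p³ ≈ (0.0104)³ ≈ 1.13028e-06.
By linearity: E[X] = C(96, 3)·p³ ≈ 142880 · 1.13028e-06 ≈ 0.161.
Here α = 1, so p = 1/n is exactly at the triangle threshold p ~ 1/n. Asymptotically E[X] → c³/6 = 1³/6 = 1/6 ≈ 0.167, a bounded constant. In this regime the triangle count is asymptotically Poisson(c³/6).

E[X] ≈ 0.161; in regime p = Θ(1/n^{1}) E[X] stays bounded (at the triangle threshold p ~ 1/n).


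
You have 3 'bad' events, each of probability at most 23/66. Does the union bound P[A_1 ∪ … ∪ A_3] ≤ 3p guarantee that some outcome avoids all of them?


Union bound: P[∪_{i=1}^{3} A_i] ≤ Σ_i P[A_i] ≤ 3·p = 3·(23/66) = 23/22.
Numerically: 23/22 ≈ 1.04545.
Is 23/22 < 1? NO.
Since the bound 23/22 is ≥ 1, the union bound is uninformative here; it does NOT by itself certify existence.

3·p = 23/22 ≈ 1.04545; existence NOT certified by the union bound.


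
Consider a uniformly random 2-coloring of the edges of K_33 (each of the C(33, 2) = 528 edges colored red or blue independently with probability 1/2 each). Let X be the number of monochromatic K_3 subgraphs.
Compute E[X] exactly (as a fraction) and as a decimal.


Let X = Σ_S X_S over the C(33, 3) = 5456 subsets S of size 3, where X_S = 1 if the K_3 on S is monochromatic.
For a fixed S, the K_3 on S has C(3, 2) = 3 edges. P[all 3 edges red] = (1/2)^3, and likewise for blue, so P[monochromatic] = 2·(1/2)^3 = 2^{1 − 3} = 1/4.
By linearity of expectation: E[X] = C(33, 3) · 2^{1 − 3} = 5456 · 1/4 = 1364.
Numerically: E[X] ≈ 1364.0000.

E[X] = C(33,3)·2^(1−C(3,2)) = 1364 ≈ 1364.0000.


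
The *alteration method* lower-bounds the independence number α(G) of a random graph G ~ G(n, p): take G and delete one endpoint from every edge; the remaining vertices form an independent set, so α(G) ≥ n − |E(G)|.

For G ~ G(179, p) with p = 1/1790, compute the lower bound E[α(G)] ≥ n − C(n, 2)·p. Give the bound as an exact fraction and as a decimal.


E[|E(G)|] = C(179, 2)·p = 15931 · (1/1790) = 89/10.
E[α(G)] ≥ n − E[|E(G)|] = 179 − 89/10 = 1701/10.
Numerically: ≈ 170.100.
(This is only a lower bound; the true E[α(G)] may be larger.)

E[α(G)] ≥ 1701/10 ≈ 170.100.


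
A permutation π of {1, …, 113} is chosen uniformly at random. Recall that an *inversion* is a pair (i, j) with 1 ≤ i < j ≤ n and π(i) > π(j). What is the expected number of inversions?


Write X = Σ X_I over the C(113, 2) = 6328 pairs i < j, with X_I the indicator of one inversion.
There are 6328 indicators.
For each fixed pair i < j, the values π(i) and π(j) are two distinct elements of {1, …, 113} in uniformly random order; by symmetry P[π(i) > π(j)] = 1/2.
By linearity: E[X] = 6328 · (1/2) = C(113, 2) · (1/2) = 6328/2 = 3164 ≈ 3164.000.

E[X] = 3164 = 3164.000.


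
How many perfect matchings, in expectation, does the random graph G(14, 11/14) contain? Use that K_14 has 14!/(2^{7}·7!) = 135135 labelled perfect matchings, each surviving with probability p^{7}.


K_14 has 14!/(2^{7}·7!) = 135135 labelled perfect matchings.
For each such perfect matching H, let X_H = 1 if all 7 edges of H are present in G. Then P[X_H = 1] = p^{7} = (11/14)^{7} = 19487171/105413504.
By linearity of expectation: E[X] = Σ_H E[X_H] = 135135 · p^{7} = 135135 · 19487171/105413504 = 376199836155/15059072.
Numerically: E[X] ≈ 24982.

E[X] = 135135 · (11/14)^{7} = 376199836155/15059072 ≈ 24982.


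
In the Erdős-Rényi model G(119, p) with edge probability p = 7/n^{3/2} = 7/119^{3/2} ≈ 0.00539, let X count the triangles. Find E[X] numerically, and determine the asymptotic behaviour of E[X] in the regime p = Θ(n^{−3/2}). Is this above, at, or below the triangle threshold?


Number of potential triangles: C(119, 3) = 273819.
Each occurs with probability p³ ≈ (0.00539)³ ≈ 1.56795e-07.
By linearity: E[X] = C(119, 3)·p³ ≈ 273819 · 1.56795e-07 ≈ 0.043.
Since α = 3/2 > 1, p = c/n^{3/2} = o(1/n) is below the triangle threshold p ~ 1/n. Asymptotically E[X] ~ (c³/6)·n^{3(1−α)} = (7³/6)·n^{-1.5} → 0, so by Markov's inequality G has no triangles w.h.p.

E[X] ≈ 0.043; in regime p = Θ(1/n^{3/2}) E[X] tends to 0 (below the triangle threshold p ~ 1/n).


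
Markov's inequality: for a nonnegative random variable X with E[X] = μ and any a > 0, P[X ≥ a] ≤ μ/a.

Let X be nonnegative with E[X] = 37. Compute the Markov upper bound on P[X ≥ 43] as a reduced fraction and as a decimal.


μ = E[X] = 37, a = 43.
Markov: P[X ≥ 43] ≤ μ/a = (37)/43 = 37/43.
Numerically: ≈ 0.860465.
(Since a = 43 > μ = 37.000000, the bound 37/43 is < 1 and informative.)

P[X ≥ 43] ≤ 37/43 ≈ 0.860465.


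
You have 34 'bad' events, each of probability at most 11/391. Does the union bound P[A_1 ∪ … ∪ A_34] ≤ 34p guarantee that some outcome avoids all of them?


Union bound: P[∪_{i=1}^{34} A_i] ≤ Σ_i P[A_i] ≤ 34·p = 34·(11/391) = 22/23.
Numerically: 22/23 ≈ 0.956522.
Is 22/23 < 1? YES.
Since P[∪ A_i] ≤ 22/23 < 1, the complement has P[∩ A_i^c] ≥ 1 − 22/23 = 1/23 > 0, so some outcome avoids every A_i.

34·p = 22/23 ≈ 0.956522; existence CERTIFIED by the union bound.


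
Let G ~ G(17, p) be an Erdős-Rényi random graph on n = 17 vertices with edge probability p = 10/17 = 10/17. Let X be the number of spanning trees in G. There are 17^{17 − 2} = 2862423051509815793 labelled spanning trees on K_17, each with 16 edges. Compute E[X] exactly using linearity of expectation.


K_17 has 17^{17 − 2} = 2862423051509815793 labelled spanning trees.
For each such spanning tree H, let X_H = 1 if all 16 edges of H are present in G. Then P[X_H = 1] = p^{16} = (10/17)^{16} = 10000000000000000/48661191875666868481.
By linearity: E[X] = Σ_H E[X_H] = 2862423051509815793 · p^{16} = 2862423051509815793 · 10000000000000000/48661191875666868481 = 10000000000000000/17.
Numerically: E[X] ≈ 5.88e+14.

E[X] = 2862423051509815793 · (10/17)^{16} = 10000000000000000/17 ≈ 5.88e+14.


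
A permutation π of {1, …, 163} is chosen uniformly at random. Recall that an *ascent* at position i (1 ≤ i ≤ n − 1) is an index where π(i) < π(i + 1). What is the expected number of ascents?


Write X = Σ X_I over i = 1, …, 162, with X_I the indicator of one ascent.
There are 162 indicators.
For each fixed i, the pair (π(i), π(i+1)) is a uniformly random ordered pair of distinct values from {1, …, 163}; by symmetry P[π(i) < π(i+1)] = 1/2.
By linearity: E[X] = 162 · (1/2) = (163 − 1) · (1/2) = 81 ≈ 81.0000.

E[X] = 81 = 81.0000.


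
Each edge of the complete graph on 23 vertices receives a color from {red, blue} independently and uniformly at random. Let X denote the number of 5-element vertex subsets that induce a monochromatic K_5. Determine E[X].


Let X = Σ_S X_S over the C(23, 5) = 33649 subsets S of size 5, where X_S = 1 if the K_5 on S is monochromatic.
For a fixed S, the K_5 on S has C(5, 2) = 10 edges. P[all 10 edges red] = (1/2)^10, and likewise for blue, so P[monochromatic] = 2·(1/2)^10 = 2^{1 − 10} = 1/512.
By linearity: E[X] = C(23, 5) · 2^{1 − 10} = 33649 · 1/512 = 33649/512.
Numerically: E[X] ≈ 65.721.

E[X] = C(23,5)·2^(1−C(5,2)) = 33649/512 ≈ 65.721.


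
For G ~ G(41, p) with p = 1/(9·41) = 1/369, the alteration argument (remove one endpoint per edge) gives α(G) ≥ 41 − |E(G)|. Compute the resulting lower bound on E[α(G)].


E[|E(G)|] = C(41, 2)·p = 820 · (1/369) = 20/9.
E[α(G)] ≥ n − E[|E(G)|] = 41 − 20/9 = 349/9.
Numerically: ≈ 38.77778.
(This is only a lower bound; the true E[α(G)] may be larger.)

E[α(G)] ≥ 349/9 ≈ 38.77778.


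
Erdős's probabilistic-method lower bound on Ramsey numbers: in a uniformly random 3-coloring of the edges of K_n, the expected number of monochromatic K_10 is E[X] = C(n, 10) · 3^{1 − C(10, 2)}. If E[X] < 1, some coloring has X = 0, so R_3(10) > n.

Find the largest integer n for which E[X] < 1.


We need C(n, 10) · 3^{1 − 45} < 1, i.e. C(n, 10) < 3^{45 − 1} = 984770902183611232881.
Check values of n near the boundary:
  n = 571: C(571, 10) = 937951290893172842001; 937951290893172842001 < 984770902183611232881? YES
  n = 572: C(572, 10) = 954640815642161682606; 954640815642161682606 < 984770902183611232881? YES
  n = 573: C(573, 10) = 971597135635805762226; 971597135635805762226 < 984770902183611232881? YES
  n = 574: C(574, 10) = 988824035203816502691; 988824035203816502691 < 984770902183611232881? NO
  n = 575: C(575, 10) = 1006325345561406175305; 1006325345561406175305 < 984770902183611232881? NO
  n = 576: C(576, 10) = 1024104945306307344480; 1024104945306307344480 < 984770902183611232881? NO
The largest n with C(n, 10) < 984770902183611232881 is n = 573 (where E[X] = 35985079097622435638/36472996377170786403 ≈ 0.987). Hence R_3(10) > 573, i.e. R_3(10) ≥ 574.

Largest n = 573; hence R_3(10) > 573.


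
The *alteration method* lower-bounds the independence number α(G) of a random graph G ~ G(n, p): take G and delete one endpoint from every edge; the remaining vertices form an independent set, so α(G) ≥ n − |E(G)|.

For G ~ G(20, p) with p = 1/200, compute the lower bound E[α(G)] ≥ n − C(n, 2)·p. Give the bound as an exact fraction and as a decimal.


E[|E(G)|] = C(20, 2)·p = 190 · (1/200) = 19/20.
E[α(G)] ≥ n − E[|E(G)|] = 20 − 19/20 = 381/20.
Numerically: ≈ 19.05000.
(This is only a lower bound; the true E[α(G)] may be larger.)

E[α(G)] ≥ 381/20 ≈ 19.05000.


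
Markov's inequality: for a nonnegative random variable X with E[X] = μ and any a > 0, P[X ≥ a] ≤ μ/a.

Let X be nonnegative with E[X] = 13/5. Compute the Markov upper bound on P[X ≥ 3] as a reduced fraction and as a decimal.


μ = E[X] = 13/5, a = 3.
Markov: P[X ≥ 3] ≤ μ/a = (13/5)/3 = 13/15.
Numerically: ≈ 0.866667.
(Since a = 3 > μ = 2.600000, the bound 13/15 is < 1 and informative.)

P[X ≥ 3] ≤ 13/15 ≈ 0.866667.


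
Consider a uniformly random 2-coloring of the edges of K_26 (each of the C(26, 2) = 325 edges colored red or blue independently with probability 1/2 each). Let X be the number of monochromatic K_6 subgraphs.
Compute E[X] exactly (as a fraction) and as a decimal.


Let X = Σ_S X_S over the C(26, 6) = 230230 subsets S of size 6, where X_S = 1 if the K_6 on S is monochromatic.
For a fixed S, the K_6 on S has C(6, 2) = 15 edges. P[all 15 edges red] = (1/2)^15, and likewise for blue, so P[monochromatic] = 2·(1/2)^15 = 2^{1 − 15} = 1/16384.
Summing: E[X] = C(26, 6) · 2^{1 − 15} = 230230 · 1/16384 = 115115/8192.
Numerically: E[X] ≈ 14.052124.

E[X] = C(26,6)·2^(1−C(6,2)) = 115115/8192 ≈ 14.052124.


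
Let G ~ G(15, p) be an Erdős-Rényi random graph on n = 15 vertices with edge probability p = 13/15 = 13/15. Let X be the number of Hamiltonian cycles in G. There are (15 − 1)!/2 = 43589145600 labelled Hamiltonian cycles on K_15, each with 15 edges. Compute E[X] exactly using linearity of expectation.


K_15 has (15 − 1)!/2 = 43589145600 labelled Hamiltonian cycles.
For each such Hamiltonian cycle H, let X_H = 1 if all 15 edges of H are present in G. Then P[X_H = 1] = p^{15} = (13/15)^{15} = 51185893014090757/437893890380859375.
Summing the indicators: E[X] = Σ_H E[X_H] = 43589145600 · p^{15} = 43589145600 · 51185893014090757/437893890380859375 = 367267381606127548722176/72081298828125.
Numerically: E[X] ≈ 5.095e+09.

E[X] = 43589145600 · (13/15)^{15} = 367267381606127548722176/72081298828125 ≈ 5.095e+09.


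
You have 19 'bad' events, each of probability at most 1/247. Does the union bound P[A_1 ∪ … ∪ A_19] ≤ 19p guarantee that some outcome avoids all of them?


Union bound: P[∪_{i=1}^{19} A_i] ≤ Σ_i P[A_i] ≤ 19·p = 19·(1/247) = 1/13.
Numerically: 1/13 ≈ 0.076923.
Is 1/13 < 1? YES.
Since P[∪ A_i] ≤ 1/13 < 1, the complement has P[∩ A_i^c] ≥ 1 − 1/13 = 12/13 > 0, so some outcome avoids every A_i.

19·p = 1/13 ≈ 0.076923; existence CERTIFIED by the union bound.


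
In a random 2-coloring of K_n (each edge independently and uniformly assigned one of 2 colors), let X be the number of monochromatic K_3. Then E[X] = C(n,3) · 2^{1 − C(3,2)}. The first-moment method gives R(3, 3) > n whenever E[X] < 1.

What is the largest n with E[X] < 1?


We need C(n, 3) · 2^{1 − 3} < 1, i.e. C(n, 3) < 2^{3 − 1} = 4.
Check values of n near the boundary:
  n = 3: C(3, 3) = 1; 1 < 4? YES
  n = 4: C(4, 3) = 4; 4 < 4? NO
The largest n with C(n, 3) < 4 is n = 3 (where E[X] = 1/4 ≈ 0.2500000). Hence R(3, 3) > 3, i.e. R(3, 3) ≥ 4.

Largest n = 3; hence R(3, 3) > 3.


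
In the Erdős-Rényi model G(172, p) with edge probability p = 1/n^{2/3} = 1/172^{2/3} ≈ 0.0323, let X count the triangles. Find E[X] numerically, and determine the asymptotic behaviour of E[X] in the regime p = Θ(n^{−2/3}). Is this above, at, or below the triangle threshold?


Number of potential triangles: C(172, 3) = 833340.
Each occurs with probability p³ ≈ (0.0323)³ ≈ 3.38021e-05.
By linearity: E[X] = C(172, 3)·p³ ≈ 833340 · 3.38021e-05 ≈ 28.169.
Since α = 2/3 < 1, p = c/n^{2/3} ≫ 1/n is above the triangle threshold p ~ 1/n. Asymptotically E[X] ~ (c³/6)·n^{3(1−α)} = (1³/6)·n^{1} → ∞; triangles are abundant w.h.p.

E[X] ≈ 28.169; in regime p = Θ(1/n^{2/3}) E[X] diverges (above the triangle threshold p ~ 1/n).


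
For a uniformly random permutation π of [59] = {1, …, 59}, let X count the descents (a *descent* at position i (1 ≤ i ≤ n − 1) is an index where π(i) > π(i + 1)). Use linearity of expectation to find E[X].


Write X = Σ X_I over i = 1, …, 58, with X_I the indicator of one descent.
There are 58 indicators.
For each fixed i, the pair (π(i), π(i+1)) is a uniformly random ordered pair of distinct values from {1, …, 59}; by symmetry P[π(i) > π(i+1)] = 1/2.
By linearity: E[X] = 58 · (1/2) = (59 − 1) · (1/2) = 29 ≈ 29.000000.

E[X] = 29 = 29.000000.


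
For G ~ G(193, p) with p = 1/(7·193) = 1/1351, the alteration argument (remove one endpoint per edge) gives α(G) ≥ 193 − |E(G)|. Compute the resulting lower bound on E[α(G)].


E[|E(G)|] = C(193, 2)·p = 18528 · (1/1351) = 96/7.
E[α(G)] ≥ n − E[|E(G)|] = 193 − 96/7 = 1255/7.
Numerically: ≈ 179.28571.
(This is only a lower bound; the true E[α(G)] may be larger.)

E[α(G)] ≥ 1255/7 ≈ 179.28571.


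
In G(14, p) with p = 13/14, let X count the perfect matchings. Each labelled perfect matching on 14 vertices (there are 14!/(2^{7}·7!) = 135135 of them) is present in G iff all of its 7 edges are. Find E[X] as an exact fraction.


K_14 has 14!/(2^{7}·7!) = 135135 labelled perfect matchings.
For each such perfect matching H, let X_H = 1 if all 7 edges of H are present in G. Then P[X_H = 1] = p^{7} = (13/14)^{7} = 62748517/105413504.
By linearity of expectation: E[X] = Σ_H E[X_H] = 135135 · p^{7} = 135135 · 62748517/105413504 = 1211360120685/15059072.
Numerically: E[X] ≈ 80441.

E[X] = 135135 · (13/14)^{7} = 1211360120685/15059072 ≈ 80441.


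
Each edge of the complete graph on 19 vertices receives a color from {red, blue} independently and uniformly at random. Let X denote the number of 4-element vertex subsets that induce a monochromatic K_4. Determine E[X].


Let X = Σ_S X_S over the C(19, 4) = 3876 subsets S of size 4, where X_S = 1 if the K_4 on S is monochromatic.
For a fixed S, the K_4 on S has C(4, 2) = 6 edges. P[all 6 edges red] = (1/2)^6, and likewise for blue, so P[monochromatic] = 2·(1/2)^6 = 2^{1 − 6} = 1/32.
By linearity of expectation: E[X] = C(19, 4) · 2^{1 − 6} = 3876 · 1/32 = 969/8.
Numerically: E[X] ≈ 121.12500.

E[X] = C(19,4)·2^(1−C(4,2)) = 969/8 ≈ 121.12500.


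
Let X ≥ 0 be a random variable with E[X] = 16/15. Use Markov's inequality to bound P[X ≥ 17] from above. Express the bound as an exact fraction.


μ = E[X] = 16/15, a = 17.
Markov: P[X ≥ 17] ≤ μ/a = (16/15)/17 = 16/255.
Numerically: ≈ 0.063.
(Since a = 17 > μ = 1.067, the bound 16/255 is < 1 and informative.)

P[X ≥ 17] ≤ 16/255 ≈ 0.063.


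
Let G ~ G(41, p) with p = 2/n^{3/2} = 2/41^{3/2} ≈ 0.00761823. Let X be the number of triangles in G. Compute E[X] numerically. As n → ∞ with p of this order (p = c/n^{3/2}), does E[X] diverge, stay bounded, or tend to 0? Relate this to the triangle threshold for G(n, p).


Number of potential triangles: C(41, 3) = 10660.
Each occurs with probability p³ ≈ (0.00761823)³ ≈ 4.42142876e-07.
By linearity: E[X] = C(41, 3)·p³ ≈ 10660 · 4.42142876e-07 ≈ 0.004713.
Since α = 3/2 > 1, p = c/n^{3/2} = o(1/n) is below the triangle threshold p ~ 1/n. Asymptotically E[X] ~ (c³/6)·n^{3(1−α)} = (2³/6)·n^{-1.5} → 0, so by Markov's inequality G has no triangles w.h.p.

E[X] ≈ 0.004713; in regime p = Θ(1/n^{3/2}) E[X] tends to 0 (below the triangle threshold p ~ 1/n).


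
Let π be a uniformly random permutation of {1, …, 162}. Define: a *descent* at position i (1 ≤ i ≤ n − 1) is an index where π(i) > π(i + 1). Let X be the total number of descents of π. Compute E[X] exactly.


Write X = Σ X_I over i = 1, …, 161, with X_I the indicator of one descent.
There are 161 indicators.
For each fixed i, the pair (π(i), π(i+1)) is a uniformly random ordered pair of distinct values from {1, …, 162}; by symmetry P[π(i) > π(i+1)] = 1/2.
By linearity: E[X] = 161 · (1/2) = (162 − 1) · (1/2) = 161/2 ≈ 80.5000.

E[X] = 161/2 = 80.5000.


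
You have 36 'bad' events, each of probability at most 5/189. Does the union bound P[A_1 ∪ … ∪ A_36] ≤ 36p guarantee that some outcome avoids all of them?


Union bound: P[∪_{i=1}^{36} A_i] ≤ Σ_i P[A_i] ≤ 36·p = 36·(5/189) = 20/21.
Numerically: 20/21 ≈ 0.95238.
Is 20/21 < 1? YES.
Since P[∪ A_i] ≤ 20/21 < 1, the complement has P[∩ A_i^c] ≥ 1 − 20/21 = 1/21 > 0, so some outcome avoids every A_i.

36·p = 20/21 ≈ 0.95238; existence CERTIFIED by the union bound.


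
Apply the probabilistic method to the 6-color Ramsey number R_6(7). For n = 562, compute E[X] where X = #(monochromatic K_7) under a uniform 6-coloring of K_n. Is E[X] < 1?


E[X] = C(562, 7) · 6^{1 − 21} = 3384017972944752 · 6^{−20} = 3384017972944752/3656158440062976.
As a reduced fraction: E[X] = 70500374436349/76169967501312 ≈ 0.9256.
Is E[X] < 1? YES.
Since E[X] < 1, there exists a 6-coloring of K_{562} with no monochromatic K_7; hence R_6(7) > 562.

E[X] = 70500374436349/76169967501312 ≈ 0.9256; E[X] < 1, so R_6(7) > 562.


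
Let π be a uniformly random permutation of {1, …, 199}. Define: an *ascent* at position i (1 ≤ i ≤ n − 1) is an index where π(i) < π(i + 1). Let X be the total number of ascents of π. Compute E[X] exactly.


Write X = Σ X_I over i = 1, …, 198, with X_I the indicator of one ascent.
There are 198 indicators.
For each fixed i, the pair (π(i), π(i+1)) is a uniformly random ordered pair of distinct values from {1, …, 199}; by symmetry P[π(i) < π(i+1)] = 1/2.
By linearity: E[X] = 198 · (1/2) = (199 − 1) · (1/2) = 99 ≈ 99.00000.

E[X] = 99 = 99.00000.


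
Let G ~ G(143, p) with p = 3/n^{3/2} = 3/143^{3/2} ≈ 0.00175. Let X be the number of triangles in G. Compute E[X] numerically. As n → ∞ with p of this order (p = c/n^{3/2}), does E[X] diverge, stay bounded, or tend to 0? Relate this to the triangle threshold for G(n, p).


Number of potential triangles: C(143, 3) = 477191.
Each occurs with probability p³ ≈ (0.00175)³ ≈ 5.39948e-09.
By linearity: E[X] = C(143, 3)·p³ ≈ 477191 · 5.39948e-09 ≈ 0.003.
Since α = 3/2 > 1, p = c/n^{3/2} = o(1/n) is below the triangle threshold p ~ 1/n. Asymptotically E[X] ~ (c³/6)·n^{3(1−α)} = (3³/6)·n^{-1.5} → 0, so by Markov's inequality G has no triangles w.h.p.

E[X] ≈ 0.003; in regime p = Θ(1/n^{3/2}) E[X] tends to 0 (below the triangle threshold p ~ 1/n).


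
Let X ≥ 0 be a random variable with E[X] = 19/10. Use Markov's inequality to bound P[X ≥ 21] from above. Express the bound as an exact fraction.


μ = E[X] = 19/10, a = 21.
Markov: P[X ≥ 21] ≤ μ/a = (19/10)/21 = 19/210.
Numerically: ≈ 0.0905.
(Since a = 21 > μ = 1.9000, the bound 19/210 is < 1 and informative.)

P[X ≥ 21] ≤ 19/210 ≈ 0.0905.


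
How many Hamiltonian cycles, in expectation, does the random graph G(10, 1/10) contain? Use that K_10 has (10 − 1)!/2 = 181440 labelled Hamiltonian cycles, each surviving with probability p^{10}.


K_10 has (10 − 1)!/2 = 181440 labelled Hamiltonian cycles.
For each such Hamiltonian cycle H, let X_H = 1 if all 10 edges of H are present in G. Then P[X_H = 1] = p^{10} = (1/10)^{10} = 1/10000000000.
By linearity of expectation: E[X] = Σ_H E[X_H] = 181440 · p^{10} = 181440 · 1/10000000000 = 567/31250000.
Numerically: E[X] ≈ 1.81e-05.

E[X] = 181440 · (1/10)^{10} = 567/31250000 ≈ 1.81e-05.


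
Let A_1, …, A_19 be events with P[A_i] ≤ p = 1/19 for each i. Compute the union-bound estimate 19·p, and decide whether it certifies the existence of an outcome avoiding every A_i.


Union bound: P[∪_{i=1}^{19} A_i] ≤ Σ_i P[A_i] ≤ 19·p = 19·(1/19) = 1.
Numerically: 1 ≈ 1.000000.
Is 1 < 1? NO.
Since the bound 1 is ≥ 1, the union bound is uninformative here; it does NOT by itself certify existence.

19·p = 1 ≈ 1.000000; existence NOT certified by the union bound.


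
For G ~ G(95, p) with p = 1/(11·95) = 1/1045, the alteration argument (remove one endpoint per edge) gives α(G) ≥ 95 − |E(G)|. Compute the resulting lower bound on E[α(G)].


E[|E(G)|] = C(95, 2)·p = 4465 · (1/1045) = 47/11.
E[α(G)] ≥ n − E[|E(G)|] = 95 − 47/11 = 998/11.
Numerically: ≈ 90.727273.
(This is only a lower bound; the true E[α(G)] may be larger.)

E[α(G)] ≥ 998/11 ≈ 90.727273.


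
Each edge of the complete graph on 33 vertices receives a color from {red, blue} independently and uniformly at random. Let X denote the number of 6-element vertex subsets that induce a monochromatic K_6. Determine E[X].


Let X = Σ_S X_S over the C(33, 6) = 1107568 subsets S of size 6, where X_S = 1 if the K_6 on S is monochromatic.
For a fixed S, the K_6 on S has C(6, 2) = 15 edges. P[all 15 edges red] = (1/2)^15, and likewise for blue, so P[monochromatic] = 2·(1/2)^15 = 2^{1 − 15} = 1/16384.
By linearity: E[X] = C(33, 6) · 2^{1 − 15} = 1107568 · 1/16384 = 69223/1024.
Numerically: E[X] ≈ 67.60059.

E[X] = C(33,6)·2^(1−C(6,2)) = 69223/1024 ≈ 67.60059.


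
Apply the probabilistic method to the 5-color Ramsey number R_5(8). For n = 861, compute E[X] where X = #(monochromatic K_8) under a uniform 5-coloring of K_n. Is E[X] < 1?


E[X] = C(861, 8) · 5^{1 − 28} = 7250034996615275865 · 5^{−27} = 7250034996615275865/7450580596923828125.
As a reduced fraction: E[X] = 1450006999323055173/1490116119384765625 ≈ 0.9730832.
Is E[X] < 1? YES.
Since E[X] < 1, there exists a 5-coloring of K_{861} with no monochromatic K_8; hence R_5(8) > 861.

E[X] = 1450006999323055173/1490116119384765625 ≈ 0.9730832; E[X] < 1, so R_5(8) > 861.


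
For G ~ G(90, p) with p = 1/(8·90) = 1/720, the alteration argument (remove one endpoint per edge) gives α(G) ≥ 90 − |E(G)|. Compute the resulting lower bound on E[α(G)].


E[|E(G)|] = C(90, 2)·p = 4005 · (1/720) = 89/16.
E[α(G)] ≥ n − E[|E(G)|] = 90 − 89/16 = 1351/16.
Numerically: ≈ 84.43750.
(This is only a lower bound; the true E[α(G)] may be larger.)

E[α(G)] ≥ 1351/16 ≈ 84.43750.


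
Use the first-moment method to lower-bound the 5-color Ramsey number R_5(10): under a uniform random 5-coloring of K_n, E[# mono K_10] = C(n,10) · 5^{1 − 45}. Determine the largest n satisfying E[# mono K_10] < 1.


We need C(n, 10) · 5^{1 − 45} < 1, i.e. C(n, 10) < 5^{45 − 1} = 5684341886080801486968994140625.
Check values of n near the boundary:
  n = 5390: C(5390, 10) = 5655833965919099070255434039753; 5655833965919099070255434039753 < 5684341886080801486968994140625? YES
  n = 5391: C(5391, 10) = 5666344714787188828795213697883; 5666344714787188828795213697883 < 5684341886080801486968994140625? YES
  n = 5392: C(5392, 10) = 5676873040158402483252283957448; 5676873040158402483252283957448 < 5684341886080801486968994140625? YES
  n = 5393: C(5393, 10) = 5687418968154238267170642278008; 5687418968154238267170642278008 < 5684341886080801486968994140625? NO
The largest n with C(n, 10) < 5684341886080801486968994140625 is n = 5392 (where E[X] = 5676873040158402483252283957448/5684341886080801486968994140625 ≈ 0.998686). Hence R_5(10) > 5392, i.e. R_5(10) ≥ 5393.

Largest n = 5392; hence R_5(10) > 5392.


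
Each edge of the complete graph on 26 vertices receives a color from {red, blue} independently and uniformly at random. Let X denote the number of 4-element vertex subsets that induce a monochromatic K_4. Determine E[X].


Let X = Σ_S X_S over the C(26, 4) = 14950 subsets S of size 4, where X_S = 1 if the K_4 on S is monochromatic.
For a fixed S, the K_4 on S has C(4, 2) = 6 edges. P[all 6 edges red] = (1/2)^6, and likewise for blue, so P[monochromatic] = 2·(1/2)^6 = 2^{1 − 6} = 1/32.
By linearity of expectation: E[X] = C(26, 4) · 2^{1 − 6} = 14950 · 1/32 = 7475/16.
Numerically: E[X] ≈ 467.1875.

E[X] = C(26,4)·2^(1−C(4,2)) = 7475/16 ≈ 467.1875.


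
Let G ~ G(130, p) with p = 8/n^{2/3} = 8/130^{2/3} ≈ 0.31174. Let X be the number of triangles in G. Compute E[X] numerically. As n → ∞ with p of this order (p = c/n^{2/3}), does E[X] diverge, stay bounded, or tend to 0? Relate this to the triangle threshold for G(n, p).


Number of potential triangles: C(130, 3) = 357760.
Each occurs with probability p³ ≈ (0.31174)³ ≈ 3.0295858e-02.
By linearity: E[X] = C(130, 3)·p³ ≈ 357760 · 3.0295858e-02 ≈ 10838.64615.
Since α = 2/3 < 1, p = c/n^{2/3} ≫ 1/n is above the triangle threshold p ~ 1/n. Asymptotically E[X] ~ (c³/6)·n^{3(1−α)} = (8³/6)·n^{1} → ∞; triangles are abundant w.h.p.

E[X] ≈ 10838.64615; in regime p = Θ(1/n^{2/3}) E[X] diverges (above the triangle threshold p ~ 1/n).


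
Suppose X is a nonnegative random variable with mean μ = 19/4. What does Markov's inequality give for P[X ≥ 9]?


μ = E[X] = 19/4, a = 9.
Markov: P[X ≥ 9] ≤ μ/a = (19/4)/9 = 19/36.
Numerically: ≈ 0.52778.
(Since a = 9 > μ = 4.75000, the bound 19/36 is < 1 and informative.)

P[X ≥ 9] ≤ 19/36 ≈ 0.52778.
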